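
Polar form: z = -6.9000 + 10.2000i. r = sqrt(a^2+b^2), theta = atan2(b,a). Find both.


r = sqrt(47.61+104.04) = sqrt(151.65) = 12.3146
theta = atan2(10.2, -6.9) = 124.0772 degrees

r = 12.3146, theta = 124.0772 degrees


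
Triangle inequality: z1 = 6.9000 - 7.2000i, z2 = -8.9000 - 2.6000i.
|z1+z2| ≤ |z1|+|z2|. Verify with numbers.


|z1| = sqrt(6.9^2 + (-7.2)^2) = sqrt(99.45) = 9.9725
|z2| = sqrt((-8.9)^2 + (-2.6)^2) = sqrt(85.97) = 9.2720
z1+z2 = -2.0000 - 9.8000i
|z1+z2| = sqrt(100.04) = 10.0020
|z1|+|z2| = 9.9725 + 9.2720 = 19.2445

|z1+z2| = 10.0020 ≤ |z1|+|z2| = 19.2445 (verified)


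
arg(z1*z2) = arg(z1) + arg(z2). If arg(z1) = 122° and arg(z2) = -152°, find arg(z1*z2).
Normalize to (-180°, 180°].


arg(z1*z2) = 122° - 152° = -30°
Normalized to (-180°, 180°]: -30°

-30°


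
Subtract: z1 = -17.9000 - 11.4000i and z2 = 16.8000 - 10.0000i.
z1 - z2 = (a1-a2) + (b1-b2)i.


Real: -17.9 - 16.8 = -34.7
Imag: -11.4 + 10 = -1.4

-34.7000 - 1.4000i


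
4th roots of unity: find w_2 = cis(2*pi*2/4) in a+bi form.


Angle = 360*2/4 = 180°
a = cos(180°) = -1.0000
b = sin(180°) = 0

-1.0000 + 0i


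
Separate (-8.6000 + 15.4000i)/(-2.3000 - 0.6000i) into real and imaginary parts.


Multiply by conjugate: (-8.6000 + 15.4000i)(-2.3000 + 0.6000i) / ((-2.3)^2 + (-0.6)^2)
Numerator real = -8.6*(-2.3) + 15.4*(-0.6) = 10.54
Numerator imag = 15.4*(-2.3) - (-8.6)*(-0.6) = -40.58
Denominator = 5.65
Re(z) = 10.54/5.65 = 1.8655
Im(z) = -40.58/5.65 = -7.1823

Re(z) = 1.8655, Im(z) = -7.1823


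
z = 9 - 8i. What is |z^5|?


|z| = sqrt(81+64) = sqrt(145) = 12.0416
|z^5| = |z|^5 = (sqrt(145))^5 = 145^2 * sqrt(145) = 21025*sqrt(145)

|z^5| = 21025*sqrt(145) ≈ 253174.5260


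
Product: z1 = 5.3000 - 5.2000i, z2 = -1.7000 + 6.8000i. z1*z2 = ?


Real = 5.3*(-1.7) - (-5.2)*6.8 = -9.01 - (-35.36) = 26.35
Imag = 5.3*6.8 - (1.7)*(-5.2) = 36.04 + 8.84 = 44.88

26.3500 + 44.8800i


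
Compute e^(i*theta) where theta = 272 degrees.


cos(272°) = 0.0349
sin(272°) = -0.9994

e^(i*272°) = 0.0349 - 0.9994i


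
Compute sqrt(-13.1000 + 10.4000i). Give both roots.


|z| = sqrt(171.61+108.16) = 16.7263
sqrt((|z|+a)/2) = sqrt((16.7263+(-13.1))/2) = sqrt(1.8132) = 1.3465
sqrt((|z|-a)/2) = sqrt((16.7263-(-13.1))/2) = sqrt(14.9132) = 3.8618

±(1.3465 + 3.8618i) i.e. 1.3465 + 3.8618i and -1.3465 - 3.8618i


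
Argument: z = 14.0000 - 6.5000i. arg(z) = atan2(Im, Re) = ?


Re = 14, Im = -6.5
arg = atan2(-6.5, 14) = -24.9048 degrees

arg(z) = -24.9048 degrees


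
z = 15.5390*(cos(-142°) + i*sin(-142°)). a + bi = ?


a = 15.5390*cos(-142°) = 15.5390*(-0.78801) = -12.2449
b = 15.5390*sin(-142°) = 15.5390*(-0.615661) = -9.5668

-12.2449 - 9.5668i


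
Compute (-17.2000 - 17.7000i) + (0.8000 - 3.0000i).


Real: -17.2 + 0.8 = -16.4
Imag: -17.7 - 3 = -20.7

-16.4000 - 20.7000i


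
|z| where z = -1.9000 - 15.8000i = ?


|z| = sqrt((-1.9)^2 + (-15.8)^2) = sqrt(3.61 + 249.64) = sqrt(253.25) = 15.9138

|z| = 15.9138


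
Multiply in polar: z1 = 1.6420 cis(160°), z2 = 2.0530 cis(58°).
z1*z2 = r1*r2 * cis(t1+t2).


r = 1.6420 * 2.0530 = 3.3710
theta = 160° + 58° = 218° = 218° (mod 360)

3.3710 cis(218°)


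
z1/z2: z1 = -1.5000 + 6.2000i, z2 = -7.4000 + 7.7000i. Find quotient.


Conjugate of z2 = -7.4000 - 7.7000i
Numerator: (-1.5000 + 6.2000i)(-7.4000 - 7.7000i) = 58.8400 - 34.3300i
Denominator: (-7.4)^2 + 7.7^2 = 114.05
Result = (58.8400 - 34.3300i)/114.05

0.5159 - 0.3010i


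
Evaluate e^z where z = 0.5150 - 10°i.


e^0.5150 = 1.6736
cos(-10°) = 0.9848
sin(-10°) = -0.17365
Real = 1.6736*0.9848 = 1.6482
Imag = 1.6736*(-0.17365) = -0.2906

1.6482 - 0.2906i


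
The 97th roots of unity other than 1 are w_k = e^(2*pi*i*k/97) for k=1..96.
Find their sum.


With w = e^(2*pi*i/97), all 97 of the 97th roots of unity w^0 = 1, w, ..., w^(96) sum to 0: 1 + w + ... + w^(96) = (1 - w^97)/(1 - w) = 0 since w^97 = 1, w ≠ 1.
Removing the root 1: w + w^2 + ... + w^(96) = 0 - 1 = -1

Sum = -1


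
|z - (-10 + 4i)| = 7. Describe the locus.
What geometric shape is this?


|z - z0| = r is a circle with center z0 and radius r.
Center = (-10, 4), radius = 7

Circle with center (-10, 4) and radius 7


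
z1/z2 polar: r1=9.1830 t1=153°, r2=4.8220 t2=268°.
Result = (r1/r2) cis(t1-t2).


r = 9.1830 / 4.8220 = 1.9044
theta = 153° - 268° = -115° = 245° (mod 360)

1.9044 cis(245°)


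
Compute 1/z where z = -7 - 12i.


|z|^2 = 49+144 = 193
1/z = (-7 + 12i)/193

1/z = -0.0363 + 0.0622i


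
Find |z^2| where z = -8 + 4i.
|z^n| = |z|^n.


|z| = sqrt(64+16) = sqrt(80) = 8.9443
|z^2| = |z|^2 = (sqrt(80))^2 = 80

|z^2| = 80


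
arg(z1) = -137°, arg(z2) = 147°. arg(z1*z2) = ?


arg(z1*z2) = -137° + 147° = 10°
Normalized to (-180°, 180°]: 10°

10°


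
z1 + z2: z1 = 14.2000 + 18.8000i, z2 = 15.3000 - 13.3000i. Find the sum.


Real: 14.2 + 15.3 = 29.5
Imag: 18.8 - 13.3 = 5.5

29.5000 + 5.5000i


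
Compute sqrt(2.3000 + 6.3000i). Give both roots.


|z| = sqrt(5.29+39.69) = 6.7067
sqrt((|z|+a)/2) = sqrt((6.7067+2.3)/2) = sqrt(4.5034) = 2.1221
sqrt((|z|-a)/2) = sqrt((6.7067-2.3)/2) = sqrt(2.2034) = 1.4844

±(2.1221 + 1.4844i) i.e. 2.1221 + 1.4844i and -2.1221 - 1.4844i


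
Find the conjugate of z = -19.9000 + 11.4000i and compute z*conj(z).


z_bar = -19.9000 - 11.4000i
z*z_bar = (-19.9)^2 + 11.4^2 = 396.01 + 129.96 = 525.97

z_bar = -19.9000 - 11.4000i, z*z_bar = 525.97


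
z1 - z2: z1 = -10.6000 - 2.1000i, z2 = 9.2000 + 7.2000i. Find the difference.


Real: -10.6 - 9.2 = -19.8
Imag: -2.1 - 7.2 = -9.3

-19.8000 - 9.3000i


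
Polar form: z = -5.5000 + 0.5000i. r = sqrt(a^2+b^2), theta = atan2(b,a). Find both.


r = sqrt(30.25+0.25) = sqrt(30.5) = 5.5227
theta = atan2(0.5, -5.5) = 174.8056 degrees

r = 5.5227, theta = 174.8056 degrees


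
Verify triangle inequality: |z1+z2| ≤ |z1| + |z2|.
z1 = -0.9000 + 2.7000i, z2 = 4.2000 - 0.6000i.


|z1| = sqrt((-0.9)^2 + 2.7^2) = sqrt(8.1) = 2.8460
|z2| = sqrt(4.2^2 + (-0.6)^2) = sqrt(18) = 4.2426
z1+z2 = 3.3000 + 2.1000i
|z1+z2| = sqrt(15.3) = 3.9115
|z1|+|z2| = 2.8460 + 4.2426 = 7.0886

|z1+z2| = 3.9115 ≤ |z1|+|z2| = 7.0886 (verified)


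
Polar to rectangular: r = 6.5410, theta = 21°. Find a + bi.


a = 6.5410*cos(21°) = 6.5410*0.93358 = 6.1065
b = 6.5410*sin(21°) = 6.5410*0.35837 = 2.3441

6.1065 + 2.3441i


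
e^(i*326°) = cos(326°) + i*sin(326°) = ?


cos(326°) = 0.8290
sin(326°) = -0.5592

e^(i*326°) = 0.8290 - 0.5592i


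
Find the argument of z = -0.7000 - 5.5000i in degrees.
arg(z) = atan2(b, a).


Re = -0.7, Im = -5.5
arg = atan2(-5.5, -0.7) = -97.2532 degrees

arg(z) = -97.2532 degrees


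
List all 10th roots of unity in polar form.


The 10th roots of unity are cis(360k/10°) for k=0..9
Angle step = 360/10 = 36°
Primitive root: cis(36°)
Primitive root = 0.8090 + 0.5878i

10 roots at angles: 0°, 36°, 72°, 108°, 144°, 180°, 216°, 252°, 288°, 324°


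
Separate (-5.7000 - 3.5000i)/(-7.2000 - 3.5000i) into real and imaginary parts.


Multiply by conjugate: (-5.7000 - 3.5000i)(-7.2000 + 3.5000i) / ((-7.2)^2 + (-3.5)^2)
Numerator real = -5.7*(-7.2) - (3.5)*(-3.5) = 53.29
Numerator imag = -3.5*(-7.2) - (-5.7)*(-3.5) = 5.25
Denominator = 64.09
Re(z) = 53.29/64.09 = 0.8315
Im(z) = 5.25/64.09 = 0.0819

Re(z) = 0.8315, Im(z) = 0.0819


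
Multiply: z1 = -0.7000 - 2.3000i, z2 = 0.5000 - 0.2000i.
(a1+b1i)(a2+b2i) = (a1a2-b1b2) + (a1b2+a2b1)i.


Real = -0.7*0.5 - (-2.3)*(-0.2) = -0.35 - 0.46 = -0.81
Imag = -0.7*(-0.2) + 0.5*(-2.3) = 0.14 - (1.15) = -1.01

-0.8100 - 1.0100i


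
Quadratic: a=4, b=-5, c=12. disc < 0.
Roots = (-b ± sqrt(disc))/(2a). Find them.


disc = (-5)^2 - 4*4*12 = 25 - 192 = -167
sqrt(|disc|) = sqrt(167) = 12.9228
Real part = 5/(2*4) = 0.6250
Imag part = 12.9228/(2*4) = 1.6154

0.6250 ± 1.6154i


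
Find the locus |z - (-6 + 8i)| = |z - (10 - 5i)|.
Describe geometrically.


Equal distances means the locus is the perpendicular bisector of z1 and z2.
Midpoint = ((-6+10)/2, (8+(-5))/2) = (2.0000, 1.5000)

Perpendicular bisector through (2.0000, 1.5000)


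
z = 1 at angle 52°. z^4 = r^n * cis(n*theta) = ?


r^4 = 1^4 = 1
n*theta = 4*52° = 208° = 208° (mod 360)
a = 1*cos(208°) = -0.8829
b = 1*sin(208°) = -0.4695

1 cis(208°) = -0.8829 - 0.4695i


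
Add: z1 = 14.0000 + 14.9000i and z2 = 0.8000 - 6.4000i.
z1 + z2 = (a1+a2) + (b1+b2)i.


Real: 14 + 0.8 = 14.8
Imag: 14.9 - 6.4 = 8.5

14.8000 + 8.5000i


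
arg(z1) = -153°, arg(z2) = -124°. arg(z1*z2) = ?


arg(z1*z2) = -153° - 124° = -277°
Normalized to (-180°, 180°]: 83°

83°


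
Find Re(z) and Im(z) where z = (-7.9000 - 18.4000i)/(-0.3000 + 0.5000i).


Multiply by conjugate: (-7.9000 - 18.4000i)(-0.3000 - 0.5000i) / ((-0.3)^2 + 0.5^2)
Numerator real = -7.9*(-0.3) - (18.4)*0.5 = -6.83
Numerator imag = -18.4*(-0.3) - (-7.9)*0.5 = 9.47
Denominator = 0.34
Re(z) = -6.83/0.34 = -20.0882
Im(z) = 9.47/0.34 = 27.8529

Re(z) = -20.0882, Im(z) = 27.8529


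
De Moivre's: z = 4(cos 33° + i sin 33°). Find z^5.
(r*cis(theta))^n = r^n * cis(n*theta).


r^5 = 4^5 = 1024
n*theta = 5*33° = 165° = 165° (mod 360)
a = 1024*cos(165°) = -989.1080
b = 1024*sin(165°) = 265.0307

1024 cis(165°) = -989.1080 + 265.0307i


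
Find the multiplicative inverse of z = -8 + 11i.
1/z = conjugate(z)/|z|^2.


|z|^2 = 64+121 = 185
1/z = (-8 - 11i)/185

1/z = -0.0432 - 0.0595i


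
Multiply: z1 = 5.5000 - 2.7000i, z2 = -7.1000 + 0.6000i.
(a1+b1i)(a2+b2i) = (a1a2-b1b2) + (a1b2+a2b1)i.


Real = 5.5*(-7.1) - (-2.7)*0.6 = -39.05 - (-1.62) = -37.43
Imag = 5.5*0.6 - (7.1)*(-2.7) = 3.3 + 19.17 = 22.47

-37.4300 + 22.4700i


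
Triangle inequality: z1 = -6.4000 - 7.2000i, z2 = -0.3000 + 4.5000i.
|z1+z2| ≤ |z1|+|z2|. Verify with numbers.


|z1| = sqrt((-6.4)^2 + (-7.2)^2) = sqrt(92.8) = 9.6333
|z2| = sqrt((-0.3)^2 + 4.5^2) = sqrt(20.34) = 4.5100
z1+z2 = -6.7000 - 2.7000i
|z1+z2| = sqrt(52.18) = 7.2236
|z1|+|z2| = 9.6333 + 4.5100 = 14.1433

|z1+z2| = 7.2236 ≤ |z1|+|z2| = 14.1433 (verified)


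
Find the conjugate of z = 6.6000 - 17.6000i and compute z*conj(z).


z_bar = 6.6000 + 17.6000i
z*z_bar = 6.6^2 + (-17.6)^2 = 43.56 + 309.76 = 353.32

z_bar = 6.6000 + 17.6000i, z*z_bar = 353.32


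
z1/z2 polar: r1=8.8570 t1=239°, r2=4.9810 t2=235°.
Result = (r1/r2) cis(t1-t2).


r = 8.8570 / 4.9810 = 1.7782
theta = 239° - 235° = 4° = 4° (mod 360)

1.7782 cis(4°)


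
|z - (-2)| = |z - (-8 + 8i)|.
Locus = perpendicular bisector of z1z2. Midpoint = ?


Equal distances means the locus is the perpendicular bisector of z1 and z2.
Midpoint = ((-2+(-8))/2, (0+8)/2) = (-5.0000, 4.0000)

Perpendicular bisector through (-5.0000, 4.0000)


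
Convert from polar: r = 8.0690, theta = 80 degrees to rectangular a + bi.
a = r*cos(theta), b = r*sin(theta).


a = 8.0690*cos(80°) = 8.0690*0.17365 = 1.4012
b = 8.0690*sin(80°) = 8.0690*0.9848 = 7.9464

1.4012 + 7.9464i


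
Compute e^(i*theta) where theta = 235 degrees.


cos(235°) = -0.5736
sin(235°) = -0.8192

e^(i*235°) = -0.5736 - 0.8192i


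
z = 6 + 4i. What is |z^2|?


|z| = sqrt(36+16) = sqrt(52) = 7.2111
|z^2| = |z|^2 = (sqrt(52))^2 = 52

|z^2| = 52


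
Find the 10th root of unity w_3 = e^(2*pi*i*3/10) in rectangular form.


Angle = 360*3/10 = 108°
a = cos(108°) = -0.3090
b = sin(108°) = 0.9511

-0.3090 + 0.9511i


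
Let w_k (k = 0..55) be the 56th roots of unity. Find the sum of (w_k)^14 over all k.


The roots are w_k = w^k with w = e^(2*pi*i/56), and (w^k)^14 = (w^14)^k.
So S = 1 + u + u^2 + ... + u^(55) with u = w^14.
14 = 0*56 + 14, so 14 is not a multiple of 56: u = w^14 ≠ 1 (w is a primitive 56th root), while u^56 = (w^56)^14 = 1.
Geometric series: S = (1 - u^56)/(1 - u) = (1 - 1)/(1 - u) = 0

S = 0


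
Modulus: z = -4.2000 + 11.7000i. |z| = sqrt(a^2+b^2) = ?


|z| = sqrt((-4.2)^2 + 11.7^2) = sqrt(17.64 + 136.89) = sqrt(154.53) = 12.4310

|z| = 12.4310


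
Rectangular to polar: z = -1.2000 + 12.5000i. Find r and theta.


r = sqrt(1.44+156.25) = sqrt(157.69) = 12.5575
theta = atan2(12.5, -1.2) = 95.4836 degrees

r = 12.5575, theta = 95.4836 degrees


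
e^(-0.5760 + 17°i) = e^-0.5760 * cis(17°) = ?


e^-0.5760 = 0.56214
cos(17°) = 0.9563
sin(17°) = 0.2924
Real = 0.56214*0.9563 = 0.5376
Imag = 0.56214*0.2924 = 0.1644

0.5376 + 0.1644i


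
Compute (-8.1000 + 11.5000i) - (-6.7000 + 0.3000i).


Real: -8.1 + 6.7 = -1.4
Imag: 11.5 - 0.3 = 11.2

-1.4000 + 11.2000i


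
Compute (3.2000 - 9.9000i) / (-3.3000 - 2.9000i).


Conjugate of z2 = -3.3000 + 2.9000i
Numerator: (3.2000 - 9.9000i)(-3.3000 + 2.9000i) = 18.1500 + 41.9500i
Denominator: (-3.3)^2 + (-2.9)^2 = 19.3
Result = (18.1500 + 41.9500i)/19.3

0.9404 + 2.1736i


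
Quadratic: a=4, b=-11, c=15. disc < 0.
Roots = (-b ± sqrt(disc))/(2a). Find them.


disc = (-11)^2 - 4*4*15 = 121 - 240 = -119
sqrt(|disc|) = sqrt(119) = 10.9087
Real part = 11/(2*4) = 1.3750
Imag part = 10.9087/(2*4) = 1.3636

1.3750 ± 1.3636i


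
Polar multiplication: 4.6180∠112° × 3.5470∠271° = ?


r = 4.6180 * 3.5470 = 16.3800
theta = 112° + 271° = 383° = 23° (mod 360)

16.3800 cis(23°)


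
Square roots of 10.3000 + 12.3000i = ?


|z| = sqrt(106.09+151.29) = 16.0431
sqrt((|z|+a)/2) = sqrt((16.0431+10.3)/2) = sqrt(13.1715) = 3.6293
sqrt((|z|-a)/2) = sqrt((16.0431-10.3)/2) = sqrt(2.8715) = 1.6946

±(3.6293 + 1.6946i) i.e. 3.6293 + 1.6946i and -3.6293 - 1.6946i


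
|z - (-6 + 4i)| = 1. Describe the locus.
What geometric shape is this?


|z - z0| = r is a circle with center z0 and radius r.
Center = (-6, 4), radius = 1

Circle with center (-6, 4) and radius 1


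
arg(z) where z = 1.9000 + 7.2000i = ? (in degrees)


Re = 1.9, Im = 7.2
arg = atan2(7.2, 1.9) = 75.2173 degrees

arg(z) = 75.2173 degrees


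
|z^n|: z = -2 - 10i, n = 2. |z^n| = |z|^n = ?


|z| = sqrt(4+100) = sqrt(104) = 10.1980
|z^2| = |z|^2 = (sqrt(104))^2 = 104

|z^2| = 104


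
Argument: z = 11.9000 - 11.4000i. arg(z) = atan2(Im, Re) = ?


Re = 11.9, Im = -11.4
arg = atan2(-11.4, 11.9) = -43.7707 degrees

arg(z) = -43.7707 degrees


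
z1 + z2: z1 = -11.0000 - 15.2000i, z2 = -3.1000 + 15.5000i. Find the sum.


Real: -11 - 3.1 = -14.1
Imag: -15.2 + 15.5 = 0.3

-14.1000 + 0.3000i


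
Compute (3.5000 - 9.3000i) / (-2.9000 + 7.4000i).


Conjugate of z2 = -2.9000 - 7.4000i
Numerator: (3.5000 - 9.3000i)(-2.9000 - 7.4000i) = -78.9700 + 1.0700i
Denominator: (-2.9)^2 + 7.4^2 = 63.17
Result = (-78.9700 + 1.0700i)/63.17

-1.2501 + 0.0169i


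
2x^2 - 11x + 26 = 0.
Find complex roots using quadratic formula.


disc = (-11)^2 - 4*2*26 = 121 - 208 = -87
sqrt(|disc|) = sqrt(87) = 9.3274
Real part = 11/(2*2) = 2.7500
Imag part = 9.3274/(2*2) = 2.3318

2.7500 ± 2.3318i


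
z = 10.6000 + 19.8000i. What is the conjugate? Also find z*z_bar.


z_bar = 10.6000 - 19.8000i
z*z_bar = 10.6^2 + 19.8^2 = 112.36 + 392.04 = 504.4

z_bar = 10.6000 - 19.8000i, z*z_bar = 504.4


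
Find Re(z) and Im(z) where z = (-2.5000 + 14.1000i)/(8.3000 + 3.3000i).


Multiply by conjugate: (-2.5000 + 14.1000i)(8.3000 - 3.3000i) / (8.3^2 + 3.3^2)
Numerator real = -2.5*8.3 + 14.1*3.3 = 25.78
Numerator imag = 14.1*8.3 - (-2.5)*3.3 = 125.28
Denominator = 79.78
Re(z) = 25.78/79.78 = 0.3231
Im(z) = 125.28/79.78 = 1.5703

Re(z) = 0.3231, Im(z) = 1.5703


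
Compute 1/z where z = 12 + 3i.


|z|^2 = 144+9 = 153
1/z = (12 - 3i)/153

1/z = 0.0784 - 0.0196i


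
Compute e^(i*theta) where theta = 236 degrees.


cos(236°) = -0.5592
sin(236°) = -0.8290

e^(i*236°) = -0.5592 - 0.8290i


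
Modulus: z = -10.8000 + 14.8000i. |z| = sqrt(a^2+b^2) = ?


|z| = sqrt((-10.8)^2 + 14.8^2) = sqrt(116.64 + 219.04) = sqrt(335.68) = 18.3216

|z| = 18.3216


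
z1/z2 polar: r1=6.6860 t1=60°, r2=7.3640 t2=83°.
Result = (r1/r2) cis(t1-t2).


r = 6.6860 / 7.3640 = 0.9079
theta = 60° - 83° = -23° = 337° (mod 360)

0.9079 cis(337°)


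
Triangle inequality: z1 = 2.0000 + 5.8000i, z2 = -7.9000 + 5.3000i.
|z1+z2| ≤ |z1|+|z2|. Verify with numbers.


|z1| = sqrt(2^2 + 5.8^2) = sqrt(37.64) = 6.1351
|z2| = sqrt((-7.9)^2 + 5.3^2) = sqrt(90.5) = 9.5131
z1+z2 = -5.9000 + 11.1000i
|z1+z2| = sqrt(158.02) = 12.5706
|z1|+|z2| = 6.1351 + 9.5131 = 15.6482

|z1+z2| = 12.5706 ≤ |z1|+|z2| = 15.6482 (verified)


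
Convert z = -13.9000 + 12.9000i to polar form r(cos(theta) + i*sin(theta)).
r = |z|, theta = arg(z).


r = sqrt(193.21+166.41) = sqrt(359.62) = 18.9636
theta = atan2(12.9, -13.9) = 137.1369 degrees

r = 18.9636, theta = 137.1369 degrees


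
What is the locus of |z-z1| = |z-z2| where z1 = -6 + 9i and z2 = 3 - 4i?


Equal distances means the locus is the perpendicular bisector of z1 and z2.
Midpoint = ((-6+3)/2, (9+(-4))/2) = (-1.5000, 2.5000)

Perpendicular bisector through (-1.5000, 2.5000)


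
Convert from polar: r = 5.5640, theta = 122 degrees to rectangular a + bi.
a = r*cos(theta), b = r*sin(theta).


a = 5.5640*cos(122°) = 5.5640*(-0.52992) = -2.9485
b = 5.5640*sin(122°) = 5.5640*0.848048 = 4.7185

-2.9485 + 4.7185i


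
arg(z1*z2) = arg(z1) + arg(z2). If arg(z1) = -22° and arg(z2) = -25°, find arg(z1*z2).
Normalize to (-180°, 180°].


arg(z1*z2) = -22° - 25° = -47°
Normalized to (-180°, 180°]: -47°

-47°


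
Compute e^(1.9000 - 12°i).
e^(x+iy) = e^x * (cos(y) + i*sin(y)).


e^1.9000 = 6.6859
cos(-12°) = 0.97815
sin(-12°) = -0.20791
Real = 6.6859*0.97815 = 6.5398
Imag = 6.6859*(-0.20791) = -1.3901

6.5398 - 1.3901i


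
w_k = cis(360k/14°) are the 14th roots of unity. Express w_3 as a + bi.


Angle = 360*3/14 = 77.1429°
a = cos(77.1429°) = 0.2225
b = sin(77.1429°) = 0.9749

0.2225 + 0.9749i


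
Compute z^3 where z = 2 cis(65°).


r^3 = 2^3 = 8
n*theta = 3*65° = 195° = 195° (mod 360)
a = 8*cos(195°) = -7.7274
b = 8*sin(195°) = -2.0706

8 cis(195°) = -7.7274 - 2.0706i


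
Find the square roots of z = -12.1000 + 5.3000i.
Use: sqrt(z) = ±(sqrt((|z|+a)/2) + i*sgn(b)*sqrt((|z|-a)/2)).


|z| = sqrt(146.41+28.09) = 13.2098
sqrt((|z|+a)/2) = sqrt((13.2098+(-12.1))/2) = sqrt(0.5549) = 0.7449
sqrt((|z|-a)/2) = sqrt((13.2098-(-12.1))/2) = sqrt(12.6549) = 3.5574

±(0.7449 + 3.5574i) i.e. 0.7449 + 3.5574i and -0.7449 - 3.5574i


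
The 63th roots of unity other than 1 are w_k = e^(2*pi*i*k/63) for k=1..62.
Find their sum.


With w = e^(2*pi*i/63), all 63 of the 63th roots of unity w^0 = 1, w, ..., w^(62) sum to 0: 1 + w + ... + w^(62) = (1 - w^63)/(1 - w) = 0 since w^63 = 1, w ≠ 1.
Removing the root 1: w + w^2 + ... + w^(62) = 0 - 1 = -1

Sum = -1


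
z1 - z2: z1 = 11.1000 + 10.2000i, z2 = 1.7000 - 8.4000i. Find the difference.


Real: 11.1 - 1.7 = 9.4
Imag: 10.2 + 8.4 = 18.6

9.4000 + 18.6000i


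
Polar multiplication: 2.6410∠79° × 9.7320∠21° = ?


r = 2.6410 * 9.7320 = 25.7022
theta = 79° + 21° = 100° = 100° (mod 360)

25.7022 cis(100°)


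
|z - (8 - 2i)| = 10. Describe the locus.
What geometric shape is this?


|z - z0| = r is a circle with center z0 and radius r.
Center = (8, -2), radius = 10

Circle with center (8, -2) and radius 10


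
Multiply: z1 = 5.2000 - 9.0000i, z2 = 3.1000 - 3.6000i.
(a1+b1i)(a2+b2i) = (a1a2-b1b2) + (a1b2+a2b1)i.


Real = 5.2*3.1 - (-9)*(-3.6) = 16.12 - 32.4 = -16.28
Imag = 5.2*(-3.6) + 3.1*(-9) = -18.72 - (27.9) = -46.62

-16.2800 - 46.6200i


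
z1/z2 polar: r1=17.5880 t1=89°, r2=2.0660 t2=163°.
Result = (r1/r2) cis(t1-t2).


r = 17.5880 / 2.0660 = 8.5131
theta = 89° - 163° = -74° = 286° (mod 360)

8.5131 cis(286°)


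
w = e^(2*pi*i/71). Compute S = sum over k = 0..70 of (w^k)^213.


The roots are w_k = w^k with w = e^(2*pi*i/71), and (w^k)^213 = (w^213)^k.
So S = 1 + u + u^2 + ... + u^(70) with u = w^213.
213 = 3*71 + 0, so 213 is a multiple of 71 and u = (w^71)^3 = 1.
Every one of the 71 terms equals 1: S = 71

S = 71


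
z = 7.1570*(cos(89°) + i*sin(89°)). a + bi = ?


a = 7.1570*cos(89°) = 7.1570*0.01745 = 0.1249
b = 7.1570*sin(89°) = 7.1570*0.99985 = 7.1559

0.1249 + 7.1559i


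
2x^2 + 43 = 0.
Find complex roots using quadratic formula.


disc = 0^2 - 4*2*43 = 0 - 344 = -344
sqrt(|disc|) = sqrt(344) = 18.5472
Real part = 0/(2*2) = 0
Imag part = 18.5472/(2*2) = 4.6368

0 ± 4.6368i


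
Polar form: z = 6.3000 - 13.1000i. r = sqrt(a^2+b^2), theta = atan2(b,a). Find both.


r = sqrt(39.69+171.61) = sqrt(211.3) = 14.5362
theta = atan2(-13.1, 6.3) = -64.3164 degrees

r = 14.5362, theta = -64.3164 degrees


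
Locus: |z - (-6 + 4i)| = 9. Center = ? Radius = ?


|z - z0| = r is a circle with center z0 and radius r.
Center = (-6, 4), radius = 9

Circle with center (-6, 4) and radius 9


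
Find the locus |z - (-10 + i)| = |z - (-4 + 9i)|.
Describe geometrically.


Equal distances means the locus is the perpendicular bisector of z1 and z2.
Midpoint = ((-10+(-4))/2, (1+9)/2) = (-7.0000, 5.0000)

Perpendicular bisector through (-7.0000, 5.0000)


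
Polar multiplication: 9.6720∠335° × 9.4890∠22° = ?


r = 9.6720 * 9.4890 = 91.7776
theta = 335° + 22° = 357° = 357° (mod 360)

91.7776 cis(357°)


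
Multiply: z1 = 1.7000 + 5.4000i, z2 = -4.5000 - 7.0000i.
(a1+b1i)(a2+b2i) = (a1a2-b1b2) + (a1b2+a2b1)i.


Real = 1.7*(-4.5) - 5.4*(-7) = -7.65 - (-37.8) = 30.15
Imag = 1.7*(-7) - (4.5)*5.4 = -11.9 - (24.3) = -36.2

30.1500 - 36.2000i


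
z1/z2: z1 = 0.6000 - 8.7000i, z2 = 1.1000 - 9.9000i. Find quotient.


Conjugate of z2 = 1.1000 + 9.9000i
Numerator: (0.6000 - 8.7000i)(1.1000 + 9.9000i) = 86.7900 - 3.6300i
Denominator: 1.1^2 + (-9.9)^2 = 99.22
Result = (86.7900 - 3.6300i)/99.22

0.8747 - 0.0366i


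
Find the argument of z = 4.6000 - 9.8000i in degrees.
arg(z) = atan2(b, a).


Re = 4.6, Im = -9.8
arg = atan2(-9.8, 4.6) = -64.8552 degrees

arg(z) = -64.8552 degrees


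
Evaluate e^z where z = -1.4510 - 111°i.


e^-1.4510 = 0.23434
cos(-111°) = -0.3584
sin(-111°) = -0.9336
Real = 0.23434*(-0.3584) = -0.0840
Imag = 0.23434*(-0.9336) = -0.2188

-0.0840 - 0.2188i


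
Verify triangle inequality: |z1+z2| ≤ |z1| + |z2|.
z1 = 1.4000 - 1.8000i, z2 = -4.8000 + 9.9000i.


|z1| = sqrt(1.4^2 + (-1.8)^2) = sqrt(5.2) = 2.2804
|z2| = sqrt((-4.8)^2 + 9.9^2) = sqrt(121.05) = 11.0023
z1+z2 = -3.4000 + 8.1000i
|z1+z2| = sqrt(77.17) = 8.7846
|z1|+|z2| = 2.2804 + 11.0023 = 13.2827

|z1+z2| = 8.7846 ≤ |z1|+|z2| = 13.2827 (verified)


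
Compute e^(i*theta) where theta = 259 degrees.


cos(259°) = -0.1908
sin(259°) = -0.9816

e^(i*259°) = -0.1908 - 0.9816i


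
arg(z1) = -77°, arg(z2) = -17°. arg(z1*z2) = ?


arg(z1*z2) = -77° - 17° = -94°
Normalized to (-180°, 180°]: -94°

-94°


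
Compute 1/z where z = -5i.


|z|^2 = 0+25 = 25
1/z = (0 + 5i)/25

1/z = 0 + 0.2000i


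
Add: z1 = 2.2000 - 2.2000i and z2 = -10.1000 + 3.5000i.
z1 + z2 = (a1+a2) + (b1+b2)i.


Real: 2.2 - 10.1 = -7.9
Imag: -2.2 + 3.5 = 1.3

-7.9000 + 1.3000i


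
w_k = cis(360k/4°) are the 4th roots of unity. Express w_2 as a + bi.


Angle = 360*2/4 = 180°
a = cos(180°) = -1.0000
b = sin(180°) = 0

-1.0000 + 0i


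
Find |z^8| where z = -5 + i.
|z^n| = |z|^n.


|z| = sqrt(25+1) = sqrt(26) = 5.0990
|z^8| = |z|^8 = (sqrt(26))^8 = 26^4 = 456976

|z^8| = 456976


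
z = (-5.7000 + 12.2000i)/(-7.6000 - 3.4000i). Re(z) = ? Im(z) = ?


Multiply by conjugate: (-5.7000 + 12.2000i)(-7.6000 + 3.4000i) / ((-7.6)^2 + (-3.4)^2)
Numerator real = -5.7*(-7.6) + 12.2*(-3.4) = 1.84
Numerator imag = 12.2*(-7.6) - (-5.7)*(-3.4) = -112.1
Denominator = 69.32
Re(z) = 1.84/69.32 = 0.0265
Im(z) = -112.1/69.32 = -1.6171

Re(z) = 0.0265, Im(z) = -1.6171


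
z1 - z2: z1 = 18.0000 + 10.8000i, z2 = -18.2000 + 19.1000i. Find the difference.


Real: 18 + 18.2 = 36.2
Imag: 10.8 - 19.1 = -8.3

36.2000 - 8.3000i


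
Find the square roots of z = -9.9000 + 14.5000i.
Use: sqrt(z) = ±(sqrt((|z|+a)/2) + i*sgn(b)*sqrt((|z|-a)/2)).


|z| = sqrt(98.01+210.25) = 17.5573
sqrt((|z|+a)/2) = sqrt((17.5573+(-9.9))/2) = sqrt(3.8287) = 1.9567
sqrt((|z|-a)/2) = sqrt((17.5573-(-9.9))/2) = sqrt(13.7287) = 3.7052

±(1.9567 + 3.7052i) i.e. 1.9567 + 3.7052i and -1.9567 - 3.7052i


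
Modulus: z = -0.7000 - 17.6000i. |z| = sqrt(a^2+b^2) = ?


|z| = sqrt((-0.7)^2 + (-17.6)^2) = sqrt(0.49 + 309.76) = sqrt(310.25) = 17.6139

|z| = 17.6139


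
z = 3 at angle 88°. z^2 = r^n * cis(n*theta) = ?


r^2 = 3^2 = 9
n*theta = 2*88° = 176° = 176° (mod 360)
a = 9*cos(176°) = -8.9781
b = 9*sin(176°) = 0.6278

9 cis(176°) = -8.9781 + 0.6278i


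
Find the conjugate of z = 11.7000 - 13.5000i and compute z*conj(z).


z_bar = 11.7000 + 13.5000i
z*z_bar = 11.7^2 + (-13.5)^2 = 136.89 + 182.25 = 319.14

z_bar = 11.7000 + 13.5000i, z*z_bar = 319.14


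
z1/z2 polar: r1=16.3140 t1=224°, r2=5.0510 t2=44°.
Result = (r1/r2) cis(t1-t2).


r = 16.3140 / 5.0510 = 3.2299
theta = 224° - 44° = 180° = 180° (mod 360)

3.2299 cis(180°)


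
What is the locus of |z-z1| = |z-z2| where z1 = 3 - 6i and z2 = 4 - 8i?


Equal distances means the locus is the perpendicular bisector of z1 and z2.
Midpoint = ((3+4)/2, (-6+(-8))/2) = (3.5000, -7.0000)

Perpendicular bisector through (3.5000, -7.0000)


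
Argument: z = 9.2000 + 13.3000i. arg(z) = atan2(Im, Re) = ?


Re = 9.2, Im = 13.3
arg = atan2(13.3, 9.2) = 55.3273 degrees

arg(z) = 55.3273 degrees


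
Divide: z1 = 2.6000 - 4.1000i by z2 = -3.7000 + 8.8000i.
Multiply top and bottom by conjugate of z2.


Conjugate of z2 = -3.7000 - 8.8000i
Numerator: (2.6000 - 4.1000i)(-3.7000 - 8.8000i) = -45.7000 - 7.7100i
Denominator: (-3.7)^2 + 8.8^2 = 91.13
Result = (-45.7000 - 7.7100i)/91.13

-0.5015 - 0.0846i


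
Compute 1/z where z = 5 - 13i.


|z|^2 = 25+169 = 194
1/z = (5 + 13i)/194

1/z = 0.0258 + 0.0670i


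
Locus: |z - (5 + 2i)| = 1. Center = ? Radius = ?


|z - z0| = r is a circle with center z0 and radius r.
Center = (5, 2), radius = 1

Circle with center (5, 2) and radius 1


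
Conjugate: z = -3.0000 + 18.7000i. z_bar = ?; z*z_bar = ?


z_bar = -3.0000 - 18.7000i
z*z_bar = (-3)^2 + 18.7^2 = 9 + 349.69 = 358.69

z_bar = -3.0000 - 18.7000i, z*z_bar = 358.69


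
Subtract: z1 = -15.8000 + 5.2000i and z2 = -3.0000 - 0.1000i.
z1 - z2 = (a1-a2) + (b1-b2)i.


Real: -15.8 + 3 = -12.8
Imag: 5.2 + 0.1 = 5.3

-12.8000 + 5.3000i


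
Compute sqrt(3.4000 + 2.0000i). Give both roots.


|z| = sqrt(11.56+4) = 3.9446
sqrt((|z|+a)/2) = sqrt((3.9446+3.4)/2) = sqrt(3.6723) = 1.9163
sqrt((|z|-a)/2) = sqrt((3.9446-3.4)/2) = sqrt(0.2723) = 0.5218

±(1.9163 + 0.5218i) i.e. 1.9163 + 0.5218i and -1.9163 - 0.5218i


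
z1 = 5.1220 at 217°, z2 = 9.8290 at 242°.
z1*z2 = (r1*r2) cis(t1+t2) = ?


r = 5.1220 * 9.8290 = 50.3441
theta = 217° + 242° = 459° = 99° (mod 360)

50.3441 cis(99°)


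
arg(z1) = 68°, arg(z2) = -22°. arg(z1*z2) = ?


arg(z1*z2) = 68° - 22° = 46°
Normalized to (-180°, 180°]: 46°

46°


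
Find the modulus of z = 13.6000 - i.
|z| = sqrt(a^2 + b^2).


|z| = sqrt(13.6^2 + (-1)^2) = sqrt(184.96 + 1) = sqrt(185.96) = 13.6367

|z| = 13.6367


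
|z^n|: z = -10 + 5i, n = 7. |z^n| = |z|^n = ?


|z| = sqrt(100+25) = sqrt(125) = 11.1803
|z^7| = |z|^7 = (sqrt(125))^7 = 125^3 * sqrt(125) = 1953125*sqrt(125)

|z^7| = 1953125*sqrt(125) ≈ 21836601.3428


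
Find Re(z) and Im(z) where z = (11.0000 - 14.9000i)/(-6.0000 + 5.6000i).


Multiply by conjugate: (11.0000 - 14.9000i)(-6.0000 - 5.6000i) / ((-6)^2 + 5.6^2)
Numerator real = 11*(-6) - (14.9)*5.6 = -149.44
Numerator imag = -14.9*(-6) - 11*5.6 = 27.8
Denominator = 67.36
Re(z) = -149.44/67.36 = -2.2185
Im(z) = 27.8/67.36 = 0.4127

Re(z) = -2.2185, Im(z) = 0.4127


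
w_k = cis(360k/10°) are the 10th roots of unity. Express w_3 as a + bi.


Angle = 360*3/10 = 108°
a = cos(108°) = -0.3090
b = sin(108°) = 0.9511

-0.3090 + 0.9511i


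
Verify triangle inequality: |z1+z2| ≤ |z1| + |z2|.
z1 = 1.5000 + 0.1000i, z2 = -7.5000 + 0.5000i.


|z1| = sqrt(1.5^2 + 0.1^2) = sqrt(2.26) = 1.5033
|z2| = sqrt((-7.5)^2 + 0.5^2) = sqrt(56.5) = 7.5166
z1+z2 = -6.0000 + 0.6000i
|z1+z2| = sqrt(36.36) = 6.0299
|z1|+|z2| = 1.5033 + 7.5166 = 9.0199

|z1+z2| = 6.0299 ≤ |z1|+|z2| = 9.0199 (verified)


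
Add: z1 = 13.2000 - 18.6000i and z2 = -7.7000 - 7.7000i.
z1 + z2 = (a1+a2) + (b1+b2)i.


Real: 13.2 - 7.7 = 5.5
Imag: -18.6 - 7.7 = -26.3

5.5000 - 26.3000i


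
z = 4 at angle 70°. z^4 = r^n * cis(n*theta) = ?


r^4 = 4^4 = 256
n*theta = 4*70° = 280° = 280° (mod 360)
a = 256*cos(280°) = 44.4539
b = 256*sin(280°) = -252.1108

256 cis(280°) = 44.4539 - 252.1108i


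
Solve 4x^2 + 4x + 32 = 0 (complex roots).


disc = 4^2 - 4*4*32 = 16 - 512 = -496
sqrt(|disc|) = sqrt(496) = 22.2711
Real part = -4/(2*4) = -0.5000
Imag part = 22.2711/(2*4) = 2.7839

-0.5000 ± 2.7839i


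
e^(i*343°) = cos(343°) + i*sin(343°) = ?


cos(343°) = 0.9563
sin(343°) = -0.2924

e^(i*343°) = 0.9563 - 0.2924i


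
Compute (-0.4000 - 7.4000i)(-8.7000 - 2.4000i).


Real = -0.4*(-8.7) - (-7.4)*(-2.4) = 3.48 - 17.76 = -14.28
Imag = -0.4*(-2.4) - (8.7)*(-7.4) = 0.96 + 64.38 = 65.34

-14.2800 + 65.3400i


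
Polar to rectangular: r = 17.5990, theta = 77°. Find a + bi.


a = 17.5990*cos(77°) = 17.5990*0.22495 = 3.9589
b = 17.5990*sin(77°) = 17.5990*0.97437 = 17.1479

3.9589 + 17.1479i


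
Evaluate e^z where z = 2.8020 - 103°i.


e^2.8020 = 16.47757
cos(-103°) = -0.22495
sin(-103°) = -0.97437
Real = 16.47757*(-0.22495) = -3.7066
Imag = 16.47757*(-0.97437) = -16.0552

-3.7066 - 16.0552i


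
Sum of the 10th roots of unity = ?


The sum of all 10th roots of unity is 0.
Geometric series: (1 - w^10)/(1 - w) = (1-1)/(1-w) = 0 since w^10 = 1, w ≠ 1.
Alternatively: coefficient of z^9 in z^10 - 1 is 0.

0


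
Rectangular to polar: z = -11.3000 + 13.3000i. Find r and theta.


r = sqrt(127.69+176.89) = sqrt(304.58) = 17.4522
theta = atan2(13.3, -11.3) = 130.3520 degrees

r = 17.4522, theta = 130.3520 degrees


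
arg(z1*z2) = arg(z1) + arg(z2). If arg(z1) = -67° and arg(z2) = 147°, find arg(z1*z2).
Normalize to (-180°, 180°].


arg(z1*z2) = -67° + 147° = 80°
Normalized to (-180°, 180°]: 80°

80°


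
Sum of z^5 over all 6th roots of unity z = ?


The roots are w_k = w^k with w = e^(2*pi*i/6), and (w^k)^5 = (w^5)^k.
So S = 1 + u + u^2 + ... + u^(5) with u = w^5.
5 = 0*6 + 5, so 5 is not a multiple of 6: u = w^5 ≠ 1 (w is a primitive 6th root), while u^6 = (w^6)^5 = 1.
Geometric series: S = (1 - u^6)/(1 - u) = (1 - 1)/(1 - u) = 0

S = 0


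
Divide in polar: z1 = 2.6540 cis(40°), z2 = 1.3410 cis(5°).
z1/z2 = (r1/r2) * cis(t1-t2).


r = 2.6540 / 1.3410 = 1.9791
theta = 40° - 5° = 35° = 35° (mod 360)

1.9791 cis(35°)


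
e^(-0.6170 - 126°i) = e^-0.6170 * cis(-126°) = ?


e^-0.6170 = 0.53956
cos(-126°) = -0.58779
sin(-126°) = -0.809
Real = 0.53956*(-0.58779) = -0.3171
Imag = 0.53956*(-0.809) = -0.4365

-0.3171 - 0.4365i


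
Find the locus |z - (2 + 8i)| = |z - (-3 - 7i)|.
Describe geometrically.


Equal distances means the locus is the perpendicular bisector of z1 and z2.
Midpoint = ((2+(-3))/2, (8+(-7))/2) = (-0.5000, 0.5000)

Perpendicular bisector through (-0.5000, 0.5000)


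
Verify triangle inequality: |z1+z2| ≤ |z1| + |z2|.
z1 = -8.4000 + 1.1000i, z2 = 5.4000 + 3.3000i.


|z1| = sqrt((-8.4)^2 + 1.1^2) = sqrt(71.77) = 8.4717
|z2| = sqrt(5.4^2 + 3.3^2) = sqrt(40.05) = 6.3285
z1+z2 = -3.0000 + 4.4000i
|z1+z2| = sqrt(28.36) = 5.3254
|z1|+|z2| = 8.4717 + 6.3285 = 14.8002

|z1+z2| = 5.3254 ≤ |z1|+|z2| = 14.8002 (verified)


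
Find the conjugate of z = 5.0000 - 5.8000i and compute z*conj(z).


z_bar = 5.0000 + 5.8000i
z*z_bar = 5^2 + (-5.8)^2 = 25 + 33.64 = 58.64

z_bar = 5.0000 + 5.8000i, z*z_bar = 58.64


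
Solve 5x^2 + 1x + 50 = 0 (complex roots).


disc = 1^2 - 4*5*50 = 1 - 1000 = -999
sqrt(|disc|) = sqrt(999) = 31.6070
Real part = -1/(2*5) = -0.1000
Imag part = 31.6070/(2*5) = 3.1607

-0.1000 ± 3.1607i


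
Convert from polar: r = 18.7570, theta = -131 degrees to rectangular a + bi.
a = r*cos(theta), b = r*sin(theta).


a = 18.7570*cos(-131°) = 18.7570*(-0.65606) = -12.3057
b = 18.7570*sin(-131°) = 18.7570*(-0.75471) = -14.1561

-12.3057 - 14.1561i


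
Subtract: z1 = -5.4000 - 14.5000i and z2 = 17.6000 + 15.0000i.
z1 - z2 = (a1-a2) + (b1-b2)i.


Real: -5.4 - 17.6 = -23
Imag: -14.5 - 15 = -29.5

-23.0000 - 29.5000i


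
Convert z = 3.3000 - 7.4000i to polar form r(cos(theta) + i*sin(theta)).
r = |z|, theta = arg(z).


r = sqrt(10.89+54.76) = sqrt(65.65) = 8.1025
theta = atan2(-7.4, 3.3) = -65.9657 degrees

r = 8.1025, theta = -65.9657 degrees


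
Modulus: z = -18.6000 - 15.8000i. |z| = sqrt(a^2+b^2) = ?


|z| = sqrt((-18.6)^2 + (-15.8)^2) = sqrt(345.96 + 249.64) = sqrt(595.6) = 24.4049

|z| = 24.4049


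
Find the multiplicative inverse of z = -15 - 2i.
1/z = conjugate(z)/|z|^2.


|z|^2 = 225+4 = 229
1/z = (-15 + 2i)/229

1/z = -0.0655 + 0.0087i


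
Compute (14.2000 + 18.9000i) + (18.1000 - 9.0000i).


Real: 14.2 + 18.1 = 32.3
Imag: 18.9 - 9 = 9.9

32.3000 + 9.9000i


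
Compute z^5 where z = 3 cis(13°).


r^5 = 3^5 = 243
n*theta = 5*13° = 65° = 65° (mod 360)
a = 243*cos(65°) = 102.6962
b = 243*sin(65°) = 220.2328

243 cis(65°) = 102.6962 + 220.2328i


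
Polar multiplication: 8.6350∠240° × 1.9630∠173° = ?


r = 8.6350 * 1.9630 = 16.9505
theta = 240° + 173° = 413° = 53° (mod 360)

16.9505 cis(53°)


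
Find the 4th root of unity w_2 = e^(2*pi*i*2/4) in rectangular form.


Angle = 360*2/4 = 180°
a = cos(180°) = -1.0000
b = sin(180°) = 0

-1.0000 + 0i


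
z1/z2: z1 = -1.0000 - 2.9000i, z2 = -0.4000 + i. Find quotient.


Conjugate of z2 = -0.4000 - i
Numerator: (-1.0000 - 2.9000i)(-0.4000 - i) = -2.5000 + 2.1600i
Denominator: (-0.4)^2 + 1^2 = 1.16
Result = (-2.5000 + 2.1600i)/1.16

-2.1552 + 1.8621i


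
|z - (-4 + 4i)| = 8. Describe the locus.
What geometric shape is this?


|z - z0| = r is a circle with center z0 and radius r.
Center = (-4, 4), radius = 8

Circle with center (-4, 4) and radius 8


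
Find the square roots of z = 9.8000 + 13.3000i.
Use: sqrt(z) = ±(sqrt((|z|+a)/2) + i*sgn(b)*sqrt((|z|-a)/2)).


|z| = sqrt(96.04+176.89) = 16.5206
sqrt((|z|+a)/2) = sqrt((16.5206+9.8)/2) = sqrt(13.1603) = 3.6277
sqrt((|z|-a)/2) = sqrt((16.5206-9.8)/2) = sqrt(3.3603) = 1.8331

±(3.6277 + 1.8331i) i.e. 3.6277 + 1.8331i and -3.6277 - 1.8331i


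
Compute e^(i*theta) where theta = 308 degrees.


cos(308°) = 0.6157
sin(308°) = -0.7880

e^(i*308°) = 0.6157 - 0.7880i


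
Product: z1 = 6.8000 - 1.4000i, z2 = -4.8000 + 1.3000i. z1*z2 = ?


Real = 6.8*(-4.8) - (-1.4)*1.3 = -32.64 - (-1.82) = -30.82
Imag = 6.8*1.3 - (4.8)*(-1.4) = 8.84 + 6.72 = 15.56

-30.8200 + 15.5600i


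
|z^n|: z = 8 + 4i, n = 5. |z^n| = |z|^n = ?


|z| = sqrt(64+16) = sqrt(80) = 8.9443
|z^5| = |z|^5 = (sqrt(80))^5 = 80^2 * sqrt(80) = 6400*sqrt(80)

|z^5| = 6400*sqrt(80) ≈ 57243.3402


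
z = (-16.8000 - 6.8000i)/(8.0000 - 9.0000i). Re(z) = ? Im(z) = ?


Multiply by conjugate: (-16.8000 - 6.8000i)(8.0000 + 9.0000i) / (8^2 + (-9)^2)
Numerator real = -16.8*8 - (6.8)*(-9) = -73.2
Numerator imag = -6.8*8 - (-16.8)*(-9) = -205.6
Denominator = 145
Re(z) = -73.2/145 = -0.5048
Im(z) = -205.6/145 = -1.4179

Re(z) = -0.5048, Im(z) = -1.4179


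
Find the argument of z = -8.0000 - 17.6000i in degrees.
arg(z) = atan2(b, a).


Re = -8, Im = -17.6
arg = atan2(-17.6, -8) = -114.4440 degrees

arg(z) = -114.4440 degrees


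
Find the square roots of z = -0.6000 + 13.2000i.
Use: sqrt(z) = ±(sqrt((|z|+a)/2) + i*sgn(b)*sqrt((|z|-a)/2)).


|z| = sqrt(0.36+174.24) = 13.2136
sqrt((|z|+a)/2) = sqrt((13.2136+(-0.6))/2) = sqrt(6.3068) = 2.5113
sqrt((|z|-a)/2) = sqrt((13.2136-(-0.6))/2) = sqrt(6.9068) = 2.6281

±(2.5113 + 2.6281i) i.e. 2.5113 + 2.6281i and -2.5113 - 2.6281i


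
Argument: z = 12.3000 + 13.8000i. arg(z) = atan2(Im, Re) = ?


Re = 12.3, Im = 13.8
arg = atan2(13.8, 12.3) = 48.2892 degrees

arg(z) = 48.2892 degrees


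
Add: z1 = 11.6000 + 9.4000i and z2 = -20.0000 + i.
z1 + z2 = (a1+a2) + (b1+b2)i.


Real: 11.6 - 20 = -8.4
Imag: 9.4 + 1 = 10.4

-8.4000 + 10.4000i


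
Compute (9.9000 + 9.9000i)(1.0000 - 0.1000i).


Real = 9.9*1 - 9.9*(-0.1) = 9.9 - (-0.99) = 10.89
Imag = 9.9*(-0.1) + 1*9.9 = -0.99 + 9.9 = 8.91

10.8900 + 8.9100i


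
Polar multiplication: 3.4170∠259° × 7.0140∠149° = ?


r = 3.4170 * 7.0140 = 23.9668
theta = 259° + 149° = 408° = 48° (mod 360)

23.9668 cis(48°)


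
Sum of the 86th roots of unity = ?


The sum of all 86th roots of unity is 0.
Geometric series: (1 - w^86)/(1 - w) = (1-1)/(1-w) = 0 since w^86 = 1, w ≠ 1.
Alternatively: coefficient of z^85 in z^86 - 1 is 0.

0


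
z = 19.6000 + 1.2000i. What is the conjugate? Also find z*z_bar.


z_bar = 19.6000 - 1.2000i
z*z_bar = 19.6^2 + 1.2^2 = 384.16 + 1.44 = 385.6

z_bar = 19.6000 - 1.2000i, z*z_bar = 385.6


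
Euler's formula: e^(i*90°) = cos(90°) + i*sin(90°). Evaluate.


cos(90°) = 0
sin(90°) = 1.0000

e^(i*90°) = 0 + 1.0000i


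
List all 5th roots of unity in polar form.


The 5th roots of unity are cis(360k/5°) for k=0..4
Angle step = 360/5 = 72°
Primitive root: cis(72°)
Primitive root = 0.3090 + 0.9511i

5 roots at angles: 0°, 72°, 144°, 216°, 288°


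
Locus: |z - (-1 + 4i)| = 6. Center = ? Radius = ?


|z - z0| = r is a circle with center z0 and radius r.
Center = (-1, 4), radius = 6

Circle with center (-1, 4) and radius 6


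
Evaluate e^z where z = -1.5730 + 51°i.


e^-1.5730 = 0.2074
cos(51°) = 0.6293
sin(51°) = 0.7771
Real = 0.2074*0.6293 = 0.1305
Imag = 0.2074*0.7771 = 0.1612

0.1305 + 0.1612i


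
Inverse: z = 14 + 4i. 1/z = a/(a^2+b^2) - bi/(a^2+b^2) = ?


|z|^2 = 196+16 = 212
1/z = (14 - 4i)/212

1/z = 0.0660 - 0.0189i


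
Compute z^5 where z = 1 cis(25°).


r^5 = 1^5 = 1
n*theta = 5*25° = 125° = 125° (mod 360)
a = 1*cos(125°) = -0.5736
b = 1*sin(125°) = 0.8192

1 cis(125°) = -0.5736 + 0.8192i


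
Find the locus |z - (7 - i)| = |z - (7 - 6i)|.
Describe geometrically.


Equal distances means the locus is the perpendicular bisector of z1 and z2.
Midpoint = ((7+7)/2, (-1+(-6))/2) = (7.0000, -3.5000)

Perpendicular bisector through (7.0000, -3.5000)


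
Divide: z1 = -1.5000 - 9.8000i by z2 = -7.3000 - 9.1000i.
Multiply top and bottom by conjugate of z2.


Conjugate of z2 = -7.3000 + 9.1000i
Numerator: (-1.5000 - 9.8000i)(-7.3000 + 9.1000i) = 100.1300 + 57.8900i
Denominator: (-7.3)^2 + (-9.1)^2 = 136.1
Result = (100.1300 + 57.8900i)/136.1

0.7357 + 0.4253i


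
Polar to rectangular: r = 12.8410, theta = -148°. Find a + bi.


a = 12.8410*cos(-148°) = 12.8410*(-0.84805) = -10.8898
b = 12.8410*sin(-148°) = 12.8410*(-0.52992) = -6.8047

-10.8898 - 6.8047i


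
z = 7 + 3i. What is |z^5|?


|z| = sqrt(49+9) = sqrt(58) = 7.6158
|z^5| = |z|^5 = (sqrt(58))^5 = 58^2 * sqrt(58) = 3364*sqrt(58)

|z^5| = 3364*sqrt(58) ≈ 25619.4607


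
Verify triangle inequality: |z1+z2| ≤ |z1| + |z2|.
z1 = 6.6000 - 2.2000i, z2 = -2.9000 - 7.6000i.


|z1| = sqrt(6.6^2 + (-2.2)^2) = sqrt(48.4) = 6.9570
|z2| = sqrt((-2.9)^2 + (-7.6)^2) = sqrt(66.17) = 8.1345
z1+z2 = 3.7000 - 9.8000i
|z1+z2| = sqrt(109.73) = 10.4752
|z1|+|z2| = 6.9570 + 8.1345 = 15.0915

|z1+z2| = 10.4752 ≤ |z1|+|z2| = 15.0915 (verified)


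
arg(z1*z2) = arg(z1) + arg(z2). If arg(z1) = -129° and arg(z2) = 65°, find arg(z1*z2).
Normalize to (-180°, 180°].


arg(z1*z2) = -129° + 65° = -64°
Normalized to (-180°, 180°]: -64°

-64°
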